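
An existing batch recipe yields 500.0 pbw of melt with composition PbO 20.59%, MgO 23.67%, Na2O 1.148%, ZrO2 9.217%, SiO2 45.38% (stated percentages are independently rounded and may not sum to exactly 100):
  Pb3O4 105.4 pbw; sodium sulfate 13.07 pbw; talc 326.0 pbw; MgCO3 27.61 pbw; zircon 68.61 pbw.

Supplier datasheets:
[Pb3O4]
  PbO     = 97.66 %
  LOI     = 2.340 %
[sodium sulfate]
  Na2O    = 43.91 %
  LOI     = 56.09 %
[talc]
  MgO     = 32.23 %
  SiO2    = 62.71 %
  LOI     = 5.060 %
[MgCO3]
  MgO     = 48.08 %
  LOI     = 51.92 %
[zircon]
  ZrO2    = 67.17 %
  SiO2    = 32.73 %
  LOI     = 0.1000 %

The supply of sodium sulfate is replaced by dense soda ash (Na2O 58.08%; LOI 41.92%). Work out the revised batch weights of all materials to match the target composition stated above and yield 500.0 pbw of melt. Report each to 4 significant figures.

Revised batch per 500.0 pbw melt:
  Pb3O4: 105.4 pbw
  dense soda ash: 9.883 pbw
  talc: 326.0 pbw
  MgCO3: 27.61 pbw
  zircon: 68.61 pbw
Total batch = 537.5 pbw; LOI loss = 37.51 pbw

All internal work runs at exact precision throughout. Working values are printed (rounded to 4 significant figures) between the steps; a single rounding yields each reported figure; all derived quantities are carried at full float precision (totals, the five compositions, the yield, net glass mass, ignition loss) from the batch weights at 500.0 pbw of glass as written in the question or the answer.
Oxide-by-oxide targets in 500.0 pbw melt:
  PbO: 20.59% × 500.0 = 103.0 pbw
  MgO: 23.67% × 500.0 = 118.4 pbw
  Na2O: 1.148% × 500.0 = 5.740 pbw
  ZrO2: 9.217% × 500.0 = 46.08 pbw
  SiO2: 45.38% × 500.0 = 226.9 pbw
Checking each oxide sum applying the batch weights above, on the stated basis (sum by sum, the targets are met once rounding is allowed for):
  PbO: 105.4·0.9766 = 102.9 pbw (target 103.0 pbw)
  MgO: 326.0·0.3223 + 27.61·0.4808 = 118.3 pbw (target 118.4 pbw)
  Na2O: 9.883·0.5808 = 5.740 pbw (target 5.740 pbw)
  ZrO2: 68.61·0.6717 = 46.09 pbw (target 46.08 pbw)
  SiO2: 326.0·0.6271 + 68.61·0.3273 = 226.9 pbw (target 226.9 pbw)
Mass balance on the glass: total charge less LOI = 500.0 pbw (the targets, summed, come to 500.0 pbw; the stated basis being 500.0 pbw — differing by rounding only).
Total batch = Σ batch = 537.5 pbw; ignition loss, Σ(batch × LOI) = 37.51 pbw; yield: glass divided by total = 93.02%.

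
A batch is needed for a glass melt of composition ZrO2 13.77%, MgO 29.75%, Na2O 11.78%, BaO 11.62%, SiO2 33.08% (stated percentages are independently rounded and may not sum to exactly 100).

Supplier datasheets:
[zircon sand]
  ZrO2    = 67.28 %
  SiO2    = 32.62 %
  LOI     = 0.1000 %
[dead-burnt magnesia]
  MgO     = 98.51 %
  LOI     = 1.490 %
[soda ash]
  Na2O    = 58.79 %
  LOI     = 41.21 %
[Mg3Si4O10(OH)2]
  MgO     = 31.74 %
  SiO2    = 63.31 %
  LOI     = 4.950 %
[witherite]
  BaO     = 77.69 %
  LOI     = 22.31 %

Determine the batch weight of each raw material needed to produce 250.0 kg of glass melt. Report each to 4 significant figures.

Intermediates are displayed with 4-significant-digit rounding within the worked lines; each numeric step runs at full precision at all times — a single rounding completes every reported value — the derived quantities (yield, net glass mass, the totals, LOI, the five compositions) are recomputed from the weighed amounts per 250.0 kg of glass at exact precision, as set out in either problem or answer.
Per-oxide target masses for 250.0 kg glass melt:
  ZrO2: 13.77% × 250.0 = 34.42 kg
  MgO: 29.75% × 250.0 = 74.38 kg
  Na2O: 11.78% × 250.0 = 29.45 kg
  BaO: 11.62% × 250.0 = 29.05 kg
  SiO2: 33.08% × 250.0 = 82.70 kg
Balance tally, oxide-wise, on the weights just shown, relative to the basis at hand (delivered sums recover each target inside rounding margins):
  ZrO2: 51.17·0.6728 = 34.43 kg (target 34.42 kg)
  MgO: 41.91·0.9851 + 104.3·0.3174 = 74.39 kg (target 74.38 kg)
  Na2O: 50.09·0.5879 = 29.45 kg (target 29.45 kg)
  BaO: 37.39·0.7769 = 29.05 kg (target 29.05 kg)
  SiO2: 51.17·0.3262 + 104.3·0.6331 = 82.72 kg (target 82.70 kg)
The glass-mass cross-check: Σ batch − LOI loss = 250.0 kg (the targets, summed, come to 250.0 kg; basis as stated: 250.0 kg — rounding explains the deltas).
Whole-batch sum: Σ batch = 284.9 kg; LOI loss = Σ batch·LOI = 34.82 kg; the yield ratio, glass ÷ batch: 87.78%.

Batch per 250.0 kg glass melt:
  zircon sand: 51.17 kg
  dead-burnt magnesia: 41.91 kg
  soda ash: 50.09 kg
  Mg3Si4O10(OH)2: 104.3 kg
  witherite: 37.39 kg
Total batch = 284.9 kg; LOI loss = 34.82 kg; yield = 87.78%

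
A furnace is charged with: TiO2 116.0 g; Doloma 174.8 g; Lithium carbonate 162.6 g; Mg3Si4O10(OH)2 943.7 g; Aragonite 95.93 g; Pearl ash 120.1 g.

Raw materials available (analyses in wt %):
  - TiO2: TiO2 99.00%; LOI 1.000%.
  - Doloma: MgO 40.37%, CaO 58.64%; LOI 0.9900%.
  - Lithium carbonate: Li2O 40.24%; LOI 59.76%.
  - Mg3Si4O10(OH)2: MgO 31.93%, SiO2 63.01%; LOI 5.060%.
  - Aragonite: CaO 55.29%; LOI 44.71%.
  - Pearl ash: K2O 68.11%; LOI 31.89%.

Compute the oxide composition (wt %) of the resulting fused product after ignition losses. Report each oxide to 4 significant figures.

Glass mass = 1384 g (batch 1613 − LOI 229.0).
Composition: MgO 26.87%, TiO2 8.297%, Li2O 4.727%, K2O 5.910%, CaO 11.24%, SiO2 42.96%

Full precision is carried all the way through. The intermediate values are displayed (rounded to four significant figures) across the worked steps — every reported result is rounded just once — the derived quantities are re-derived in full precision (yield, totals, net glass mass, LOI, six oxide percentages) from the weighed amounts for 1384 g of glass as they appear in question or answer.
Per-oxide mass from batch:
  MgO: 174.8·0.4037 + 943.7·0.3193 = 371.9 g
  TiO2: 116.0·0.9900 = 114.8 g
  Li2O: 162.6·0.4024 = 65.43 g
  K2O: 120.1·0.6811 = 81.80 g
  CaO: 174.8·0.5864 + 95.93·0.5529 = 155.5 g
  SiO2: 943.7·0.6301 = 594.6 g
LOI: 116.0·0.01000 + 174.8·0.009900 + 162.6·0.5976 + 943.7·0.05060 + 95.93·0.4471 + 120.1·0.3189 = 229.0 g
Glass mass = batch − LOI = 1613 − 229.0 = 1384 g (= Σ oxide masses)
each oxide over glass, ×100, is wt %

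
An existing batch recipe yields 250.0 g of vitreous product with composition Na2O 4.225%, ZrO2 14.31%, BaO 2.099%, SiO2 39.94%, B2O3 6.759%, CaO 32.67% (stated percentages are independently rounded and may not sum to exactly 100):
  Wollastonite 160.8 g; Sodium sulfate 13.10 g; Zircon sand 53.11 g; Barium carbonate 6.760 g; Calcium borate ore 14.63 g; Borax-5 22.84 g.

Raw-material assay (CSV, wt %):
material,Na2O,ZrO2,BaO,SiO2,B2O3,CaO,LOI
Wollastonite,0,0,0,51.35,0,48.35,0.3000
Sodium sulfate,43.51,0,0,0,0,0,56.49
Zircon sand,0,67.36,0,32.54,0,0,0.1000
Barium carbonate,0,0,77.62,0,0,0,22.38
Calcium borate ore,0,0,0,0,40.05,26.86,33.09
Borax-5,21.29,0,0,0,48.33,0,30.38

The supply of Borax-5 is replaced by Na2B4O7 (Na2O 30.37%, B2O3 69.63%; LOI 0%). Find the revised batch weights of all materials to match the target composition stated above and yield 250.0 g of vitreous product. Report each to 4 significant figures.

Values along the way appear (rounded to four significant digits) between the steps. The working math maintains exact precision at all times. Exactly one rounding lands on each reported result. Derived quantities, which include glass mass, ignition loss, yield, totals, the six compositions, are computed in full float precision, as they appear in the problem or the answer, using the weight values on 250.0 g of glass.
Oxide-by-oxide targets in 250.0 g vitreous product:
  Na2O: 4.225% × 250.0 = 10.56 g
  ZrO2: 14.31% × 250.0 = 35.78 g
  BaO: 2.099% × 250.0 = 5.248 g
  SiO2: 39.94% × 250.0 = 99.85 g
  B2O3: 6.759% × 250.0 = 16.90 g
  CaO: 32.67% × 250.0 = 81.68 g
Verifying the oxide balance working from each reported weight, per the basis as stated (delivered sums recover each target given rounding of the digits):
  Na2O: 13.21·0.4351 + 15.85·0.3037 = 10.56 g (target 10.56 g)
  ZrO2: 53.11·0.6736 = 35.77 g (target 35.78 g)
  BaO: 6.760·0.7762 = 5.247 g (target 5.248 g)
  SiO2: 160.8·0.5135 + 53.11·0.3254 = 99.85 g (target 99.85 g)
  B2O3: 14.63·0.4005 + 15.85·0.6963 = 16.90 g (target 16.90 g)
  CaO: 160.8·0.4835 + 14.63·0.2686 = 81.68 g (target 81.68 g)
Glass mass check: the batch minus its LOI: 250.0 g (per-oxide target masses sum to 250.0 g; basis as stated: 250.0 g — gaps are rounding artifacts).
Total batch = Σ batch = 264.4 g; ignition loss, Σ(batch × LOI) = 14.35 g; yield = glass ÷ total batch = 94.57%.

Revised batch per 250.0 g vitreous product:
  Wollastonite: 160.8 g
  Sodium sulfate: 13.21 g
  Zircon sand: 53.11 g
  Barium carbonate: 6.760 g
  Calcium borate ore: 14.63 g
  Na2B4O7: 15.85 g
Total batch = 264.4 g; LOI loss = 14.35 g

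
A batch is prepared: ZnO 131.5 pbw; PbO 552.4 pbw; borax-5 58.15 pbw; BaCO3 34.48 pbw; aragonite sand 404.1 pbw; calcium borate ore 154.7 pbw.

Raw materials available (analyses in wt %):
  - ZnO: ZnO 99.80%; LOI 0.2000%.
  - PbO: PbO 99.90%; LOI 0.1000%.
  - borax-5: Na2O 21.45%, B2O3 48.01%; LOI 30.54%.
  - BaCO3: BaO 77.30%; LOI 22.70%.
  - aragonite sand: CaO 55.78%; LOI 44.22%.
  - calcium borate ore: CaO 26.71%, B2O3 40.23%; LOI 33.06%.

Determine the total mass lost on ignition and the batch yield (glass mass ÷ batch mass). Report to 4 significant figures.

LOI loss = 256.2 pbw; glass = 1079 pbw; yield = 80.81%

The working math runs at full precision through the solve. Values along the way are displayed (rounded to 4 significant figures) within the worked lines. Each reported number includes exactly one rounding — the derived quantities, including yield, the totals, six oxide percentages, net glass mass, LOI, are carried from the weighed amounts at 1079 pbw of glass in full float precision exactly as shown in the problem or the answer.
Each material's LOI contribution:
  ZnO: 131.5 × 0.002000 = 0.2630 pbw
  PbO: 552.4 × 0.001000 = 0.5524 pbw
  borax-5: 58.15 × 0.3054 = 17.76 pbw
  BaCO3: 34.48 × 0.2270 = 7.827 pbw
  aragonite sand: 404.1 × 0.4422 = 178.7 pbw
  calcium borate ore: 154.7 × 0.3306 = 51.14 pbw
Total LOI = 256.2 pbw
Glass = batch − LOI = 1335 − 256.2 = 1079 pbw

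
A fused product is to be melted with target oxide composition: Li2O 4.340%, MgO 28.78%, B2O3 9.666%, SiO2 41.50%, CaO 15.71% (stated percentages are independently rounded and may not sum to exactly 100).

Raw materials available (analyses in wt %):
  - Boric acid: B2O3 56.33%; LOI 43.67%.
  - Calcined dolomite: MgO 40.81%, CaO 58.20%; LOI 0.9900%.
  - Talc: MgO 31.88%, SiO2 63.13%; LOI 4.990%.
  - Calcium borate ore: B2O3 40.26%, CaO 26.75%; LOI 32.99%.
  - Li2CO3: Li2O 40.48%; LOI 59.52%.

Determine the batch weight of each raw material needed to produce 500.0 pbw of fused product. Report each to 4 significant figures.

All arithmetic keeps exact precision end to end — values along the way are printed (rounded to 4 significant figures) in the working. Each reported value is rounded a single time. All derived quantities (ignition loss, five oxide percentages, net glass mass, the yield, totals) are rebuilt at exact precision using the weight values per 500.0 pbw of glass as written in problem or answer.
Target oxide masses per 500.0 pbw fused product:
  Li2O: 4.340% × 500.0 = 21.70 pbw
  MgO: 28.78% × 500.0 = 143.9 pbw
  B2O3: 9.666% × 500.0 = 48.33 pbw
  SiO2: 41.50% × 500.0 = 207.5 pbw
  CaO: 15.71% × 500.0 = 78.55 pbw
Mass-balance tally per oxide applying the batch weights above, versus the basis set out (every target is met by its sum given rounding of the digits):
  Li2O: 53.61·0.4048 = 21.70 pbw (target 21.70 pbw)
  MgO: 95.85·0.4081 + 328.7·0.3188 = 143.9 pbw (target 143.9 pbw)
  B2O3: 24.97·0.5633 + 85.11·0.4026 = 48.33 pbw (target 48.33 pbw)
  SiO2: 328.7·0.6313 = 207.5 pbw (target 207.5 pbw)
  CaO: 95.85·0.5820 + 85.11·0.2675 = 78.55 pbw (target 78.55 pbw)
Glass mass check: Σ batch − LOI loss = 500.0 pbw (the targets, summed, come to 500.0 pbw; the stated basis being 500.0 pbw — rounding explains the deltas).
Batch total: Σ batch = 588.2 pbw; Σ batch·LOI gives LOI loss = 88.24 pbw; as yield: glass ÷ batch → 85.00%.

Batch per 500.0 pbw fused product:
  Boric acid: 24.97 pbw
  Calcined dolomite: 95.85 pbw
  Talc: 328.7 pbw
  Calcium borate ore: 85.11 pbw
  Li2CO3: 53.61 pbw
Total batch = 588.2 pbw; LOI loss = 88.24 pbw; yield = 85.00%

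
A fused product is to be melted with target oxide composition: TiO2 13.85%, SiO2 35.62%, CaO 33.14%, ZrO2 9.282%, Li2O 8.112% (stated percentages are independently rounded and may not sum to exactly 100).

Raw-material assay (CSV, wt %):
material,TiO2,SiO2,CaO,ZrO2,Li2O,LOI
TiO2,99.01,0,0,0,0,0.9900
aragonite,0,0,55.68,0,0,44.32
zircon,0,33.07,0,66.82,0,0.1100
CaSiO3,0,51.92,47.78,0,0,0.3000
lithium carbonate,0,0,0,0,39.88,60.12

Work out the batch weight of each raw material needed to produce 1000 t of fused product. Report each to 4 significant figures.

Batch per 1000 t fused product:
  TiO2: 139.9 t
  aragonite: 82.39 t
  zircon: 138.9 t
  CaSiO3: 597.6 t
  lithium carbonate: 203.4 t
Total batch = 1162 t; LOI loss = 162.1 t; yield = 86.05%

All arithmetic runs at full float precision at every stage. In-progress results appear rounded to four significant figures between the steps — each reported figure takes just one rounding — derived quantities are recomputed in full precision (ignition loss, the yield, the five compositions, net glass mass, totals) from the batch weights for 1000 t of glass as given in the problem or the answer.
Target oxide masses per 1000 t fused product:
  TiO2: 13.85% × 1000 = 138.5 t
  SiO2: 35.62% × 1000 = 356.2 t
  CaO: 33.14% × 1000 = 331.4 t
  ZrO2: 9.282% × 1000 = 92.82 t
  Li2O: 8.112% × 1000 = 81.12 t
Sums-versus-targets review from the weights as reported, at the basis given (every target is met by its sum once rounding is allowed for):
  TiO2: 139.9·0.9901 = 138.5 t (target 138.5 t)
  SiO2: 138.9·0.3307 + 597.6·0.5192 = 356.2 t (target 356.2 t)
  CaO: 82.39·0.5568 + 597.6·0.4778 = 331.4 t (target 331.4 t)
  ZrO2: 138.9·0.6682 = 92.81 t (target 92.82 t)
  Li2O: 203.4·0.3988 = 81.12 t (target 81.12 t)
Glass mass check: batch Σ − ignition loss = 1000 t (oxide target masses add up to 1000 t; with the basis standing at 1000 t — a pure rounding effect).
Summing the batch: Σ batch = 1162 t; loss to ignition Σ batch·LOI = 162.1 t; yield, glass over the total, = 86.05%.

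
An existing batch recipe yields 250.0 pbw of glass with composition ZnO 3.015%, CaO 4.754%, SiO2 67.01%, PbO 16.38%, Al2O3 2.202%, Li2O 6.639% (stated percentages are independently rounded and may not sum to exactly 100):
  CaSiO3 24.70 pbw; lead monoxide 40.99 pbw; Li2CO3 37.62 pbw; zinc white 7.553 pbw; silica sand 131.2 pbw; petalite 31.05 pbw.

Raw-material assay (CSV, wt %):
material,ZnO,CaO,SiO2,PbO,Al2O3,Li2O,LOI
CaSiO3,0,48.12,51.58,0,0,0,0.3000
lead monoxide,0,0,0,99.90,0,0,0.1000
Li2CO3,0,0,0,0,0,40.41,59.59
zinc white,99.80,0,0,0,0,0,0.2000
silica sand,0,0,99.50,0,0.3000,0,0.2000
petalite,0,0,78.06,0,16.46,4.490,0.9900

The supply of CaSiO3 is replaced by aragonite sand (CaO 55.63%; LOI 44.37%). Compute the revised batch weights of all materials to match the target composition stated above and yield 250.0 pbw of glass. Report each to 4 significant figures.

Revised batch per 250.0 pbw glass:
  aragonite sand: 21.36 pbw
  lead monoxide: 40.99 pbw
  Li2CO3: 37.65 pbw
  zinc white: 7.553 pbw
  silica sand: 144.2 pbw
  petalite: 30.82 pbw
Total batch = 282.6 pbw; LOI loss = 32.56 pbw

The whole derivation keeps full float precision through the solve. Mid-chain values are printed, rounded to four significant figures, across the worked steps; each reported result takes a single rounding — the derived quantities (ignition loss, yield, six oxide percentages, totals, glass mass) are carried using the weight values on 250.0 pbw of glass at full precision, as set out in the question or the answer.
The oxide mass targets at 250.0 pbw glass:
  ZnO: 3.015% × 250.0 = 7.538 pbw
  CaO: 4.754% × 250.0 = 11.88 pbw
  SiO2: 67.01% × 250.0 = 167.5 pbw
  PbO: 16.38% × 250.0 = 40.95 pbw
  Al2O3: 2.202% × 250.0 = 5.505 pbw
  Li2O: 6.639% × 250.0 = 16.60 pbw
Mass-balance tally per oxide given the weights on record, against the basis in use (delivered sums recover each target net of answer rounding effects):
  ZnO: 7.553·0.9980 = 7.538 pbw (target 7.538 pbw)
  CaO: 21.36·0.5563 = 11.88 pbw (target 11.88 pbw)
  SiO2: 144.2·0.9950 + 30.82·0.7806 = 167.5 pbw (target 167.5 pbw)
  PbO: 40.99·0.9990 = 40.95 pbw (target 40.95 pbw)
  Al2O3: 144.2·0.003000 + 30.82·0.1646 = 5.506 pbw (target 5.505 pbw)
  Li2O: 37.65·0.4041 + 30.82·0.04490 = 16.60 pbw (target 16.60 pbw)
Consistency of the glass mass: batch total minus LOI = 250.0 pbw (the targets, summed, come to 250.0 pbw; versus the stated basis of 250.0 pbw — gaps are rounding artifacts).
Summing the batch: Σ batch = 282.6 pbw; LOI loss = Σ batch·LOI = 32.56 pbw; yield, glass over the total, = 88.48%.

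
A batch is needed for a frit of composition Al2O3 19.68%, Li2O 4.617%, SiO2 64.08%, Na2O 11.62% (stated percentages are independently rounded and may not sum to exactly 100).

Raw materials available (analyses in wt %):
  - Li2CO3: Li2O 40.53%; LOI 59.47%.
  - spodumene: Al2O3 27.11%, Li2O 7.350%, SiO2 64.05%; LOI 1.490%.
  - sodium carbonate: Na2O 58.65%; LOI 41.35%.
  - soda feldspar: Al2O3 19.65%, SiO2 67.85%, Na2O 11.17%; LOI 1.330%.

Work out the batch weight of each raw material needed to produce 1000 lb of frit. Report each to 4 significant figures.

The whole derivation carries full precision at all times; values along the way are shown rounded to four significant figures in the printout; every reported figure is rounded only once; all derived quantities are computed from the weighed amounts for 1000 lb of glass at exact precision (glass mass, yield, the totals, ignition loss, four oxide percentages), as quoted within either problem or answer.
Per-oxide target masses for 1000 lb frit:
  Al2O3: 19.68% × 1000 = 196.8 lb
  Li2O: 4.617% × 1000 = 46.17 lb
  SiO2: 64.08% × 1000 = 640.8 lb
  Na2O: 11.62% × 1000 = 116.2 lb
Sums-versus-targets review on the weights just shown, at the basis given (every target is met by its sum inside rounding margins):
  Al2O3: 131.0·0.2711 + 820.7·0.1965 = 196.8 lb (target 196.8 lb)
  Li2O: 90.15·0.4053 + 131.0·0.07350 = 46.17 lb (target 46.17 lb)
  SiO2: 131.0·0.6405 + 820.7·0.6785 = 640.8 lb (target 640.8 lb)
  Na2O: 41.82·0.5865 + 820.7·0.1117 = 116.2 lb (target 116.2 lb)
Mass balance on the glass: batch total minus LOI = 999.9 lb (oxide target masses add up to 1000 lb; against the stated basis, 1000 lb — gaps are rounding artifacts).
Adding the batch up: Σ batch = 1084 lb; Σ batch·LOI gives LOI loss = 83.77 lb; the yield ratio, glass ÷ batch: 92.27%.

Batch per 1000 lb frit:
  Li2CO3: 90.15 lb
  spodumene: 131.0 lb
  sodium carbonate: 41.82 lb
  soda feldspar: 820.7 lb
Total batch = 1084 lb; LOI loss = 83.77 lb; yield = 92.27%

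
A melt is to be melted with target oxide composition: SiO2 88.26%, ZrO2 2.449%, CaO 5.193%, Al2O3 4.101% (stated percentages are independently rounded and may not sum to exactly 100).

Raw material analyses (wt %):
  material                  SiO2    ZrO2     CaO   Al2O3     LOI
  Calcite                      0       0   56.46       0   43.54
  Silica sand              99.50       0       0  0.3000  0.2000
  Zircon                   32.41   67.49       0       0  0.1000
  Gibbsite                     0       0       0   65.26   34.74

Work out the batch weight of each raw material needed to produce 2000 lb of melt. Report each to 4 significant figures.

Mid-chain values are printed rounded to four significant digits at each printed step; every computation holds full precision end to end; a single rounding finalizes each reported number; derived quantities are computed from the weighed amounts per 2000 lb of glass in full float precision (totals, four oxide percentages, ignition loss, yield, glass mass) as quoted within the problem or the answer.
Target oxide masses per 2000 lb melt:
  SiO2: 88.26% × 2000 = 1765 lb
  ZrO2: 2.449% × 2000 = 48.98 lb
  CaO: 5.193% × 2000 = 103.9 lb
  Al2O3: 4.101% × 2000 = 82.02 lb
A balance pass over the oxides, working from each reported weight, against the basis in use (target by target, the sums agree within answer rounding):
  SiO2: 1750·0.9950 + 72.57·0.3241 = 1765 lb (target 1765 lb)
  ZrO2: 72.57·0.6749 = 48.98 lb (target 48.98 lb)
  CaO: 184.0·0.5646 = 103.9 lb (target 103.9 lb)
  Al2O3: 1750·0.003000 + 117.6·0.6526 = 82.00 lb (target 82.02 lb)
Glass mass check: total charge less LOI = 2000 lb (per-oxide target masses sum to 2000 lb; against the stated basis, 2000 lb — rounding explains the deltas).
Batch grand total — Σ batch = 2124 lb; LOI removed, Σ of batch·LOI: 124.5 lb; as yield: glass ÷ batch → 94.14%.

Batch per 2000 lb melt:
  Calcite: 184.0 lb
  Silica sand: 1750 lb
  Zircon: 72.57 lb
  Gibbsite: 117.6 lb
Total batch = 2124 lb; LOI loss = 124.5 lb; yield = 94.14%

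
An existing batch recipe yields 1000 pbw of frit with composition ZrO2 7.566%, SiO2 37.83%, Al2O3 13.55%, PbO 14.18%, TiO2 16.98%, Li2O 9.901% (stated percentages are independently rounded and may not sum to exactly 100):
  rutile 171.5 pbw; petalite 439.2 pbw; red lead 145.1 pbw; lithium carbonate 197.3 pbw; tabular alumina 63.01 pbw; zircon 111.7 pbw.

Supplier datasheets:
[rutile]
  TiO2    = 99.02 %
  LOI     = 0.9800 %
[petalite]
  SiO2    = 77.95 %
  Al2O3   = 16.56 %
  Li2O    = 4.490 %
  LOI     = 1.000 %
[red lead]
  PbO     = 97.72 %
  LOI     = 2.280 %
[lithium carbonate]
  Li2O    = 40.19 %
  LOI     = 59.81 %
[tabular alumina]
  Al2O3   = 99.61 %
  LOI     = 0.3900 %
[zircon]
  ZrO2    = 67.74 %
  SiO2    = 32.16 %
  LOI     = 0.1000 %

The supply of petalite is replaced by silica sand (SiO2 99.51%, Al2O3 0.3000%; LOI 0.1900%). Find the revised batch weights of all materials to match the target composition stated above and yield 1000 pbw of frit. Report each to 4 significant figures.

The working math carries full precision at all times — mid-chain values appear, with 4-significant-digit rounding, between the steps; a single rounding produces every reported result — derived quantities, which include totals, yield, glass mass, six oxide percentages, LOI, are carried at full float precision, as quoted within question or answer, from the weighed amounts on 1000 pbw of glass.
Target oxide masses per 1000 pbw frit:
  ZrO2: 7.566% × 1000 = 75.66 pbw
  SiO2: 37.83% × 1000 = 378.3 pbw
  Al2O3: 13.55% × 1000 = 135.5 pbw
  PbO: 14.18% × 1000 = 141.8 pbw
  TiO2: 16.98% × 1000 = 169.8 pbw
  Li2O: 9.901% × 1000 = 99.01 pbw
Checking each oxide sum with the batch weights as given, per the basis as stated (each sum matches its target mass exact up to rounding of places):
  ZrO2: 111.7·0.6774 = 75.67 pbw (target 75.66 pbw)
  SiO2: 344.1·0.9951 + 111.7·0.3216 = 378.3 pbw (target 378.3 pbw)
  Al2O3: 344.1·0.003000 + 135.0·0.9961 = 135.5 pbw (target 135.5 pbw)
  PbO: 145.1·0.9772 = 141.8 pbw (target 141.8 pbw)
  TiO2: 171.5·0.9902 = 169.8 pbw (target 169.8 pbw)
  Li2O: 246.4·0.4019 = 99.03 pbw (target 99.01 pbw)
The glass-mass cross-check: net batch after ignition = 1000 pbw (oxide target masses add up to 1000 pbw; with the basis standing at 1000 pbw — differing by rounding only).
Adding the batch up: Σ batch = 1154 pbw; LOI removed, Σ of batch·LOI: 153.7 pbw; yield, glass over the total, = 86.68%.

Revised batch per 1000 pbw frit:
  rutile: 171.5 pbw
  silica sand: 344.1 pbw
  red lead: 145.1 pbw
  lithium carbonate: 246.4 pbw
  tabular alumina: 135.0 pbw
  zircon: 111.7 pbw
Total batch = 1154 pbw; LOI loss = 153.7 pbw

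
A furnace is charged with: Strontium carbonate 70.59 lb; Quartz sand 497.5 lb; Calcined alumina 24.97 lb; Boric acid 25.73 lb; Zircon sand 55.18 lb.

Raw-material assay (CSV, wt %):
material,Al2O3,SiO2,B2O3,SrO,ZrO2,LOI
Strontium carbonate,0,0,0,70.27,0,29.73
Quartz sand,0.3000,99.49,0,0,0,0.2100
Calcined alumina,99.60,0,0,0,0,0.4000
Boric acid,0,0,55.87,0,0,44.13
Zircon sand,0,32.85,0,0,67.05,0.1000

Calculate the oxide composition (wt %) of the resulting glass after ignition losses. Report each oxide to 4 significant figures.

Glass mass = 640.4 lb (batch 674.0 − LOI 33.54).
Composition: Al2O3 4.116%, SiO2 80.12%, B2O3 2.245%, SrO 7.745%, ZrO2 5.777%

Values along the way are printed (rounded to 4 significant figures) across the worked steps; all arithmetic maintains full float precision end to end — a single rounding finalizes each reported value. All derived quantities (yield, the totals, glass mass, the five compositions, ignition loss) are recomputed in full float precision starting from the weights on 640.4 lb of glass, exactly as shown in the problem or the answer.
Delivered oxide masses:
  Al2O3: 497.5·0.003000 + 24.97·0.9960 = 26.36 lb
  SiO2: 497.5·0.9949 + 55.18·0.3285 = 513.1 lb
  B2O3: 25.73·0.5587 = 14.38 lb
  SrO: 70.59·0.7027 = 49.60 lb
  ZrO2: 55.18·0.6705 = 37.00 lb
LOI: 70.59·0.2973 + 497.5·0.002100 + 24.97·0.004000 + 25.73·0.4413 + 55.18·0.001000 = 33.54 lb
Resulting glass, batch − LOI: 674.0 − 33.54 = 640.4 lb (matching Σ of the oxides)
wt %: oxide over glass, times 100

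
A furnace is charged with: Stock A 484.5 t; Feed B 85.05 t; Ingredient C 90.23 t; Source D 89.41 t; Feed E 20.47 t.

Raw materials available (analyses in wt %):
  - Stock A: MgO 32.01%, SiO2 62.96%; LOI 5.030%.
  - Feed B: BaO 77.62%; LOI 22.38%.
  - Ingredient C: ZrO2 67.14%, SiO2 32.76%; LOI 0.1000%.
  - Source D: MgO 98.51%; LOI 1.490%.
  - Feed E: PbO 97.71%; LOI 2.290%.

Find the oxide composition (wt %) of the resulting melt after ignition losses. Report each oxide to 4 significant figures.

The whole derivation maintains full float precision through the solve — working values are displayed, rounded to four significant digits, on the page; every reported value takes a single rounding; all derived quantities are computed from the weighed amounts for 724.4 t of glass at exact precision (totals, LOI, glass mass, the five compositions, the yield) precisely as stated by either problem or answer.
Mass of each oxide from the mix:
  PbO: 20.47·0.9771 = 20.00 t
  MgO: 484.5·0.3201 + 89.41·0.9851 = 243.2 t
  ZrO2: 90.23·0.6714 = 60.58 t
  BaO: 85.05·0.7762 = 66.02 t
  SiO2: 484.5·0.6296 + 90.23·0.3276 = 334.6 t
LOI: 484.5·0.05030 + 85.05·0.2238 + 90.23·0.001000 + 89.41·0.01490 + 20.47·0.02290 = 45.30 t
Glass = total batch minus LOI = 769.7 − 45.30 = 724.4 t (equal to the oxide-mass sum)
oxide / glass × 100 gives the wt %

Glass mass = 724.4 t (batch 769.7 − LOI 45.30).
Composition: PbO 2.761%, MgO 33.57%, ZrO2 8.363%, BaO 9.114%, SiO2 46.19%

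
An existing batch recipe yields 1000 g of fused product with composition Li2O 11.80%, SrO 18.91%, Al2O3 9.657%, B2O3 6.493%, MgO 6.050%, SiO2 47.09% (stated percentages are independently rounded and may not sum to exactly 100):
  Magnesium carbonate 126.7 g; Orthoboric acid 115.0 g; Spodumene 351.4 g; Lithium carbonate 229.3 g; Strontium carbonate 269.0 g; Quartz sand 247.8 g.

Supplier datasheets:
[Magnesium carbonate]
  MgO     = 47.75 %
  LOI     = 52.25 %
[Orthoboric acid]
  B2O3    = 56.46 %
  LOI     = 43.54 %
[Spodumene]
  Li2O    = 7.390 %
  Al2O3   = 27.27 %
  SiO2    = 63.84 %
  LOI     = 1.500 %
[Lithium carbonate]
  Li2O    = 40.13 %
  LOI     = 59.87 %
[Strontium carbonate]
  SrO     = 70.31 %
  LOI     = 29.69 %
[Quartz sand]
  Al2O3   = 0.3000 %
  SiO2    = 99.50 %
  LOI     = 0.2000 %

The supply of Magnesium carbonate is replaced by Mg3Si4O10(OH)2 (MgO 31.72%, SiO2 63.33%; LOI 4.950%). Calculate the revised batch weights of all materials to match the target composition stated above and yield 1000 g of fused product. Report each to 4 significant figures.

Each numeric step carries exact precision all the way through. Values along the way are shown rounded off to 4 significant digits in the printout. Every reported figure takes just one rounding. The derived quantities are recomputed in full precision (the yield, six oxide percentages, totals, glass mass, ignition loss) from the batch weights per 1000 g of glass, exactly as printed in question or answer.
Per-oxide target masses for 1000 g fused product:
  Li2O: 11.80% × 1000 = 118.0 g
  SrO: 18.91% × 1000 = 189.1 g
  Al2O3: 9.657% × 1000 = 96.57 g
  B2O3: 6.493% × 1000 = 64.93 g
  MgO: 6.050% × 1000 = 60.50 g
  SiO2: 47.09% × 1000 = 470.9 g
Verifying the oxide balance per the reported batch figures, versus the basis set out (summed amounts equal target values once rounding is allowed for):
  Li2O: 352.7·0.07390 + 229.1·0.4013 = 118.0 g (target 118.0 g)
  SrO: 269.0·0.7031 = 189.1 g (target 189.1 g)
  Al2O3: 352.7·0.2727 + 125.5·0.003000 = 96.56 g (target 96.57 g)
  B2O3: 115.0·0.5646 = 64.93 g (target 64.93 g)
  MgO: 190.7·0.3172 = 60.49 g (target 60.50 g)
  SiO2: 190.7·0.6333 + 352.7·0.6384 + 125.5·0.9950 = 470.8 g (target 470.9 g)
Mass balance on the glass: batch total minus LOI = 999.9 g (summing oxide targets gives 1000 g; stated basis 1000 g — a pure rounding effect).
Whole-batch sum: Σ batch = 1282 g; LOI loss = Σ batch·LOI = 282.1 g; yield = glass ÷ total batch = 78.00%.

Revised batch per 1000 g fused product:
  Mg3Si4O10(OH)2: 190.7 g
  Orthoboric acid: 115.0 g
  Spodumene: 352.7 g
  Lithium carbonate: 229.1 g
  Strontium carbonate: 269.0 g
  Quartz sand: 125.5 g
Total batch = 1282 g; LOI loss = 282.1 g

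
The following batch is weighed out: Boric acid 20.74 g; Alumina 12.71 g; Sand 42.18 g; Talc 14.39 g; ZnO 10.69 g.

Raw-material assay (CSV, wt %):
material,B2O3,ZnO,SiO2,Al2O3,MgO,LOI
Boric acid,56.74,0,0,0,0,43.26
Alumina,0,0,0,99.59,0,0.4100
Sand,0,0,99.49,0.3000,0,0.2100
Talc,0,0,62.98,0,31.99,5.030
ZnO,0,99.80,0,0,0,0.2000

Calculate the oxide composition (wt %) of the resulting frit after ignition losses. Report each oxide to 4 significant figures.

Glass mass = 90.85 g (batch 100.7 − LOI 9.858).
Composition: B2O3 12.95%, ZnO 11.74%, SiO2 56.17%, Al2O3 14.07%, MgO 5.067%

Rounding to 4 significant figures extends to each intermediate as printed. The working math runs at full precision at every stage. Each reported number carries a single rounding — derived quantities (net glass mass, the totals, the yield, the five compositions, LOI) are re-derived using the weight values at 90.85 g of glass at exact precision, precisely as stated by the question or the answer.
Oxide-by-oxide delivered mass:
  B2O3: 20.74·0.5674 = 11.77 g
  ZnO: 10.69·0.9980 = 10.67 g
  SiO2: 42.18·0.9949 + 14.39·0.6298 = 51.03 g
  Al2O3: 12.71·0.9959 + 42.18·0.003000 = 12.78 g
  MgO: 14.39·0.3199 = 4.603 g
LOI: 20.74·0.4326 + 12.71·0.004100 + 42.18·0.002100 + 14.39·0.05030 + 10.69·0.002000 = 9.858 g
batch − LOI leaves glass = 100.7 − 9.858 = 90.85 g (equal to the oxide-mass sum)
each wt % is 100 × oxide ÷ glass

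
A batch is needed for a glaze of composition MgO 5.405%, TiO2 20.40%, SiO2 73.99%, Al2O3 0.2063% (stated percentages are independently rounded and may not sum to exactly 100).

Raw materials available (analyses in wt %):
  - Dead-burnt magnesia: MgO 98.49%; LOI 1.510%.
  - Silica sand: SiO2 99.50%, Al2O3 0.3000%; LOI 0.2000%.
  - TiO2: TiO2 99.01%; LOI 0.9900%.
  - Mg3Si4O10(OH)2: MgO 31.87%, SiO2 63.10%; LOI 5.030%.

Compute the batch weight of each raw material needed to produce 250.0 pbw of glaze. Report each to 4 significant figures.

In-progress results are shown (rounded to 4 significant figures) within the worked lines; the whole derivation holds exact precision through the solve. Every reported number is rounded just once — derived quantities, which include the four compositions, glass mass, yield, ignition loss, the totals, are recomputed in exact precision, as they appear in question or answer, using the weight values at 250.0 pbw of glass.
Per-oxide target masses for 250.0 pbw glaze:
  MgO: 5.405% × 250.0 = 13.51 pbw
  TiO2: 20.40% × 250.0 = 51.00 pbw
  SiO2: 73.99% × 250.0 = 185.0 pbw
  Al2O3: 0.2063% × 250.0 = 0.5158 pbw
Sums-versus-targets review on the weights just shown, against the basis in use (delivered sums recover each target exact up to rounding of places):
  MgO: 6.582·0.9849 + 22.06·0.3187 = 13.51 pbw (target 13.51 pbw)
  TiO2: 51.51·0.9901 = 51.00 pbw (target 51.00 pbw)
  SiO2: 171.9·0.9950 + 22.06·0.6310 = 185.0 pbw (target 185.0 pbw)
  Al2O3: 171.9·0.003000 = 0.5157 pbw (target 0.5158 pbw)
Consistency of the glass mass: the batch minus its LOI: 250.0 pbw (targets for the oxides total 250.0 pbw; versus the stated basis of 250.0 pbw — deltas are rounding alone).
Summing the batch: Σ batch = 252.1 pbw; LOI removed, Σ of batch·LOI: 2.063 pbw; as yield: glass ÷ batch → 99.18%.

Batch per 250.0 pbw glaze:
  Dead-burnt magnesia: 6.582 pbw
  Silica sand: 171.9 pbw
  TiO2: 51.51 pbw
  Mg3Si4O10(OH)2: 22.06 pbw
Total batch = 252.1 pbw; LOI loss = 2.063 pbw; yield = 99.18%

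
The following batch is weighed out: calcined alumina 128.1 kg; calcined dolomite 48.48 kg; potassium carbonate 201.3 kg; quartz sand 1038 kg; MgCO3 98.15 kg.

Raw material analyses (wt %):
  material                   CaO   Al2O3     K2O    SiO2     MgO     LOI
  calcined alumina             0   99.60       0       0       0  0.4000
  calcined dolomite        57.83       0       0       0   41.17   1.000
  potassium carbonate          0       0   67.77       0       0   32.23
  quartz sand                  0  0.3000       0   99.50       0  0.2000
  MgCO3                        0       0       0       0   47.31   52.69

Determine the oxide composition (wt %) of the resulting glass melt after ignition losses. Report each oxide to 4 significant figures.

Mid-chain values are shown (rounded to four significant figures) in the printout; every computation maintains full float precision throughout. A single rounding produces every reported value; all derived quantities, including glass mass, totals, ignition loss, yield, the five compositions, are recomputed using the weight values on 1394 kg of glass in exact precision, as written in problem or answer.
Oxide-by-oxide delivered mass:
  CaO: 48.48·0.5783 = 28.04 kg
  Al2O3: 128.1·0.9960 + 1038·0.003000 = 130.7 kg
  K2O: 201.3·0.6777 = 136.4 kg
  SiO2: 1038·0.9950 = 1033 kg
  MgO: 48.48·0.4117 + 98.15·0.4731 = 66.39 kg
LOI: 128.1·0.004000 + 48.48·0.01000 + 201.3·0.3223 + 1038·0.002000 + 98.15·0.5269 = 119.7 kg
Glass = total batch minus LOI = 1514 − 119.7 = 1394 kg (the oxide masses sum to this)
percent by weight: oxide/glass ×100

Glass mass = 1394 kg (batch 1514 − LOI 119.7).
Composition: CaO 2.011%, Al2O3 9.374%, K2O 9.784%, SiO2 74.07%, MgO 4.762%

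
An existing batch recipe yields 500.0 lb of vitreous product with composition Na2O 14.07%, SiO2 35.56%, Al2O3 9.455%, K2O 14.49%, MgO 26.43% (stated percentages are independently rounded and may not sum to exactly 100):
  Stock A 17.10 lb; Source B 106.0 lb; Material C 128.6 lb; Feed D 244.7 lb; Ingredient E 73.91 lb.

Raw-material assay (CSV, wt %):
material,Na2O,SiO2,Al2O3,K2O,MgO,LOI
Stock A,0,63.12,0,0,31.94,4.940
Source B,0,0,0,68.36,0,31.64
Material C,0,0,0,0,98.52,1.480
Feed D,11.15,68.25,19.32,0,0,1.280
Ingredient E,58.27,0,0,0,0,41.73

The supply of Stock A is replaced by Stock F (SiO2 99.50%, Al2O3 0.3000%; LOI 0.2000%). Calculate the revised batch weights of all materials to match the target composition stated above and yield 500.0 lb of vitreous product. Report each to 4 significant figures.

Revised batch per 500.0 lb vitreous product:
  Stock F: 10.97 lb
  Source B: 106.0 lb
  Material C: 134.1 lb
  Feed D: 244.5 lb
  Ingredient E: 73.94 lb
Total batch = 569.5 lb; LOI loss = 69.53 lb

Working values appear (rounded to 4 significant digits) as written — exact precision is kept at each step; each reported result is rounded just once — the derived quantities are carried using the weight values at 500.0 lb of glass at full precision (the five compositions, the yield, ignition loss, net glass mass, totals), as they appear in either problem or answer.
Per-oxide target masses for 500.0 lb vitreous product:
  Na2O: 14.07% × 500.0 = 70.35 lb
  SiO2: 35.56% × 500.0 = 177.8 lb
  Al2O3: 9.455% × 500.0 = 47.28 lb
  K2O: 14.49% × 500.0 = 72.45 lb
  MgO: 26.43% × 500.0 = 132.2 lb
Mass-balance tally per oxide per the reported batch figures, per the basis as stated (target by target, the sums agree once rounding is allowed for):
  Na2O: 244.5·0.1115 + 73.94·0.5827 = 70.35 lb (target 70.35 lb)
  SiO2: 10.97·0.9950 + 244.5·0.6825 = 177.8 lb (target 177.8 lb)
  Al2O3: 10.97·0.003000 + 244.5·0.1932 = 47.27 lb (target 47.28 lb)
  K2O: 106.0·0.6836 = 72.46 lb (target 72.45 lb)
  MgO: 134.1·0.9852 = 132.1 lb (target 132.2 lb)
Consistency of the glass mass: batch Σ − ignition loss = 500.0 lb (summing oxide targets gives 500.0 lb; stated basis 500.0 lb — differing by rounding only).
Batch grand total — Σ batch = 569.5 lb; the LOI term Σ batch·LOI equals 69.53 lb; as yield: glass ÷ batch → 87.79%.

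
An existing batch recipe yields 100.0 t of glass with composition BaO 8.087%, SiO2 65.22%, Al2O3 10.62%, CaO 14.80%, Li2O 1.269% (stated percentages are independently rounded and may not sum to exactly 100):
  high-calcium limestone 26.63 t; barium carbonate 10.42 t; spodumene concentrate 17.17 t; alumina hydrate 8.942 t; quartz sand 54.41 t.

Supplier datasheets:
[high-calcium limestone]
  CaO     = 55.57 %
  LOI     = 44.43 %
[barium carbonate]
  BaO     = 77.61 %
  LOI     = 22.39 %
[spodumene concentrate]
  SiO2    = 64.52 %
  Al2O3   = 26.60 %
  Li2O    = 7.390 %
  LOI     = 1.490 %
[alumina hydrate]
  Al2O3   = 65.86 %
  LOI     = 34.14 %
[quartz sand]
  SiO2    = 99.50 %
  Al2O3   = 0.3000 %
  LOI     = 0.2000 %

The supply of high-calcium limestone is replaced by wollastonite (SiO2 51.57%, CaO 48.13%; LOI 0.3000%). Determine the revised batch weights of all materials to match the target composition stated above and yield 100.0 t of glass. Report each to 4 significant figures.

Revised batch per 100.0 t glass:
  wollastonite: 30.75 t
  barium carbonate: 10.42 t
  spodumene concentrate: 17.17 t
  alumina hydrate: 9.014 t
  quartz sand: 38.48 t
Total batch = 105.8 t; LOI loss = 5.835 t

Every computation holds exact precision in every operation — the intermediate values appear rounded to 4 significant figures — exactly one rounding goes into each reported value; all derived quantities, including the totals, five oxide percentages, the yield, glass mass, ignition loss, are rebuilt using the weight values for 100.0 t of glass in exact precision as they appear in question or answer.
The oxide mass targets at 100.0 t glass:
  BaO: 8.087% × 100.0 = 8.087 t
  SiO2: 65.22% × 100.0 = 65.22 t
  Al2O3: 10.62% × 100.0 = 10.62 t
  CaO: 14.80% × 100.0 = 14.80 t
  Li2O: 1.269% × 100.0 = 1.269 t
Checking each oxide sum using the reported weights, versus the basis set out (sum by sum, the targets are met modulo rounding of the values):
  BaO: 10.42·0.7761 = 8.087 t (target 8.087 t)
  SiO2: 30.75·0.5157 + 17.17·0.6452 + 38.48·0.9950 = 65.22 t (target 65.22 t)
  Al2O3: 17.17·0.2660 + 9.014·0.6586 + 38.48·0.003000 = 10.62 t (target 10.62 t)
  CaO: 30.75·0.4813 = 14.80 t (target 14.80 t)
  Li2O: 17.17·0.07390 = 1.269 t (target 1.269 t)
Consistency of the glass mass: net batch after ignition = 100.0 t (per-oxide target masses sum to 100.0 t; stated basis 100.0 t — a pure rounding effect).
Adding the batch up: Σ batch = 105.8 t; LOI loss = Σ batch·LOI = 5.835 t; yield, glass over the total, = 94.49%.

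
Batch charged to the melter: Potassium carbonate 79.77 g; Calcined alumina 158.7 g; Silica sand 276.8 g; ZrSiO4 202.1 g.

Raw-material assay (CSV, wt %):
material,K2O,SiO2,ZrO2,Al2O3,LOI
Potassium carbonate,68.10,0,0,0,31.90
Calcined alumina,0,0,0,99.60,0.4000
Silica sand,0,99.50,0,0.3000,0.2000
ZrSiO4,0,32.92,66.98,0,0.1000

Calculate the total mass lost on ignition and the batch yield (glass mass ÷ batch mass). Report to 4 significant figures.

Every computation maintains full precision from first step to last — the intermediate values are displayed, rounded to 4 significant figures, within the worked lines; each reported figure sees exactly one rounding. The derived quantities are computed at exact precision (totals, four oxide percentages, yield, net glass mass, ignition loss) using the weight values for 690.5 g of glass precisely as stated by the question or the answer.
Loss on ignition, line by line:
  Potassium carbonate: 79.77 × 0.3190 = 25.45 g
  Calcined alumina: 158.7 × 0.004000 = 0.6348 g
  Silica sand: 276.8 × 0.002000 = 0.5536 g
  ZrSiO4: 202.1 × 0.001000 = 0.2021 g
Total LOI = 26.84 g
Glass = batch − LOI = 717.4 − 26.84 = 690.5 g

LOI loss = 26.84 g; glass = 690.5 g; yield = 96.26%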